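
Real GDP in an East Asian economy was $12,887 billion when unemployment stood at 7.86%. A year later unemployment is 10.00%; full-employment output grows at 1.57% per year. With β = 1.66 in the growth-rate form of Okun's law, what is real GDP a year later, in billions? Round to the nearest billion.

Δu = 10 - 7.86 = 2.14 points.
Okun's law (growth form): g_Y = g_Y* - β × Δu = 1.57 - 1.66 × (2.14) = 1.57 - 3.5524 = -1.9824%.
Real GDP in the next year = 12887 × (1 - 1.9824/100) = 12887 × 0.980176 ≈ 12632 billion.

$12,632 billion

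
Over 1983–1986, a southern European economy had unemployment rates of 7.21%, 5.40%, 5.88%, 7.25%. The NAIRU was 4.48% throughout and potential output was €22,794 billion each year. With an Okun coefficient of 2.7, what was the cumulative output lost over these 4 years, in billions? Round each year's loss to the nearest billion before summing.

Year 1983: gap = -2.7 × (7.21 - 4.48) = -7.371%, loss ≈ 22794 × 7.371/100 ≈ 1680.
Year 1984: gap = -2.7 × (5.4 - 4.48) = -2.484%, loss ≈ 22794 × 2.484/100 ≈ 566.
Year 1985: gap = -2.7 × (5.88 - 4.48) = -3.78%, loss ≈ 22794 × 3.78/100 ≈ 862.
Year 1986: gap = -2.7 × (7.25 - 4.48) = -7.479%, loss ≈ 22794 × 7.479/100 ≈ 1705.
Total lost output = 1680 + 566 + 862 + 1705 = 4813 billion.

€4,813 billion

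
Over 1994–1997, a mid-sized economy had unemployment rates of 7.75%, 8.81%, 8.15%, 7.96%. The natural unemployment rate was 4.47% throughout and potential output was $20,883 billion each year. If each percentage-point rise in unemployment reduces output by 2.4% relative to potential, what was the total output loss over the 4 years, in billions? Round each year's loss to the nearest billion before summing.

Year 1994: gap = -2.4 × (7.75 - 4.47) = -7.872%, loss ≈ 20883 × 7.872/100 ≈ 1644.
Year 1995: gap = -2.4 × (8.81 - 4.47) = -10.416%, loss ≈ 20883 × 10.416/100 ≈ 2175.
Year 1996: gap = -2.4 × (8.15 - 4.47) = -8.832%, loss ≈ 20883 × 8.832/100 ≈ 1844.
Year 1997: gap = -2.4 × (7.96 - 4.47) = -8.376%, loss ≈ 20883 × 8.376/100 ≈ 1749.
Total lost output = 1644 + 2175 + 1844 + 1749 = 7412 billion.

$7,412 billion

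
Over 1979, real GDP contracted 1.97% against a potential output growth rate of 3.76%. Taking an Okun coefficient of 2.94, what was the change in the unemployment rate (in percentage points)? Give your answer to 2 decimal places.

1.95 percentage points

Growth-rate Okun's law: g_Y = g_Y* - β × Δu, so Δu = (g_Y* - g_Y)/β.
Δu = (3.76 + 1.97)/2.94 = 5.73/2.94 = 1.95 percentage points.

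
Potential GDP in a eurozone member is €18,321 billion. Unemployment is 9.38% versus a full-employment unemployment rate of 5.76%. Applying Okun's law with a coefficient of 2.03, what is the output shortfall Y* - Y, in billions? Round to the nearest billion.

€1,346 billion

Output gap = -2.03 × (9.38 - 5.76) = -2.03 × 3.62 = -7.3486%.
Actual GDP ≈ 18321 × 0.926514 ≈ 16975 billion, so the shortfall is 18321 - 16975 = 1346 billion.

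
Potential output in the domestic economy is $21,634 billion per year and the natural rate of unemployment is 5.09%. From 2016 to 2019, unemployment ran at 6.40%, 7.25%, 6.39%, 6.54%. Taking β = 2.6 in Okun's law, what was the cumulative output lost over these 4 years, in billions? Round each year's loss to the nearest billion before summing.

$3,499 billion

Year 2016: gap = -2.6 × (6.4 - 5.09) = -3.406%, loss ≈ 21634 × 3.406/100 ≈ 737.
Year 2017: gap = -2.6 × (7.25 - 5.09) = -5.616%, loss ≈ 21634 × 5.616/100 ≈ 1215.
Year 2018: gap = -2.6 × (6.39 - 5.09) = -3.38%, loss ≈ 21634 × 3.38/100 ≈ 731.
Year 2019: gap = -2.6 × (6.54 - 5.09) = -3.77%, loss ≈ 21634 × 3.77/100 ≈ 816.
Total lost output = 737 + 1215 + 731 + 816 = 3499 billion.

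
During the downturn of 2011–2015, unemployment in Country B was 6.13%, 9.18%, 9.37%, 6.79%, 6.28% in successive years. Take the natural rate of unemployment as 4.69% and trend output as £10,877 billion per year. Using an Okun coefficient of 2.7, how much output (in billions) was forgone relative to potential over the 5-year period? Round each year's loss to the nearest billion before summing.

Year 2011: gap = -2.7 × (6.13 - 4.69) = -3.888%, loss ≈ 10877 × 3.888/100 ≈ 423.
Year 2012: gap = -2.7 × (9.18 - 4.69) = -12.123%, loss ≈ 10877 × 12.123/100 ≈ 1319.
Year 2013: gap = -2.7 × (9.37 - 4.69) = -12.636%, loss ≈ 10877 × 12.636/100 ≈ 1374.
Year 2014: gap = -2.7 × (6.79 - 4.69) = -5.67%, loss ≈ 10877 × 5.67/100 ≈ 617.
Year 2015: gap = -2.7 × (6.28 - 4.69) = -4.293%, loss ≈ 10877 × 4.293/100 ≈ 467.
Total lost output = 423 + 1319 + 1374 + 617 + 467 = 4200 billion.

£4,200 billion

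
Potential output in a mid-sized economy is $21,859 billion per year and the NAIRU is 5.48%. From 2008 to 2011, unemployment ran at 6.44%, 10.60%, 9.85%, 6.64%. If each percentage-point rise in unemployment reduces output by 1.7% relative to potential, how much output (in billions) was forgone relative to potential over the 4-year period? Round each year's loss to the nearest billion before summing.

$4,315 billion

Year 2008: gap = -1.7 × (6.44 - 5.48) = -1.632%, loss ≈ 21859 × 1.632/100 ≈ 357.
Year 2009: gap = -1.7 × (10.6 - 5.48) = -8.704%, loss ≈ 21859 × 8.704/100 ≈ 1903.
Year 2010: gap = -1.7 × (9.85 - 5.48) = -7.429%, loss ≈ 21859 × 7.429/100 ≈ 1624.
Year 2011: gap = -1.7 × (6.64 - 5.48) = -1.972%, loss ≈ 21859 × 1.972/100 ≈ 431.
Total lost output = 357 + 1903 + 1624 + 431 = 4315 billion.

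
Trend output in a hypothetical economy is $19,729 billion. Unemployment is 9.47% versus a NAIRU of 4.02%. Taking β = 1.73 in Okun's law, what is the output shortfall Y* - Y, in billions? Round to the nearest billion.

$1,860 billion

Output gap = -1.73 × (9.47 - 4.02) = -1.73 × 5.45 = -9.4285%.
Actual GDP ≈ 19729 × 0.905715 ≈ 17869 billion, so the shortfall is 19729 - 17869 = 1860 billion.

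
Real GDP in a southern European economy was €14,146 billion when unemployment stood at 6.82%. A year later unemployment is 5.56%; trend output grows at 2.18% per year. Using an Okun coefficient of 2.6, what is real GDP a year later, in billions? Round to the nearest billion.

€14,918 billion

Δu = 5.56 - 6.82 = -1.26 points.
Okun's law (growth form): g_Y = g_Y* - β × Δu = 2.18 - 2.6 × (-1.26) = 2.18 + 3.276 = 5.456%.
Real GDP in the next year = 14146 × (1 + 5.456/100) = 14146 × 1.05456 ≈ 14918 billion.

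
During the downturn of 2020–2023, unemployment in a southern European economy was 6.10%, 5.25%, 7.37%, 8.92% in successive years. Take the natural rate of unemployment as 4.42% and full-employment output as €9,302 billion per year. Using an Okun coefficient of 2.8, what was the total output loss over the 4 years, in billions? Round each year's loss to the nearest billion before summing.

€2,594 billion

Year 2020: gap = -2.8 × (6.1 - 4.42) = -4.704%, loss ≈ 9302 × 4.704/100 ≈ 438.
Year 2021: gap = -2.8 × (5.25 - 4.42) = -2.324%, loss ≈ 9302 × 2.324/100 ≈ 216.
Year 2022: gap = -2.8 × (7.37 - 4.42) = -8.26%, loss ≈ 9302 × 8.26/100 ≈ 768.
Year 2023: gap = -2.8 × (8.92 - 4.42) = -12.6%, loss ≈ 9302 × 12.6/100 ≈ 1172.
Total lost output = 438 + 216 + 768 + 1172 = 2594 billion.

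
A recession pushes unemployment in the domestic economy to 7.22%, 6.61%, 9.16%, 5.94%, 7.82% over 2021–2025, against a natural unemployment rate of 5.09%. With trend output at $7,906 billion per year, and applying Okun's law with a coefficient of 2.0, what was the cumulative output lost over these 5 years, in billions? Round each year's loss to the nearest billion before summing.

Year 2021: gap = -2.0 × (7.22 - 5.09) = -4.26%, loss ≈ 7906 × 4.26/100 ≈ 337.
Year 2022: gap = -2.0 × (6.61 - 5.09) = -3.04%, loss ≈ 7906 × 3.04/100 ≈ 240.
Year 2023: gap = -2.0 × (9.16 - 5.09) = -8.14%, loss ≈ 7906 × 8.14/100 ≈ 644.
Year 2024: gap = -2.0 × (5.94 - 5.09) = -1.7%, loss ≈ 7906 × 1.7/100 ≈ 134.
Year 2025: gap = -2.0 × (7.82 - 5.09) = -5.46%, loss ≈ 7906 × 5.46/100 ≈ 432.
Total lost output = 337 + 240 + 644 + 134 + 432 = 1787 billion.

$1,787 billion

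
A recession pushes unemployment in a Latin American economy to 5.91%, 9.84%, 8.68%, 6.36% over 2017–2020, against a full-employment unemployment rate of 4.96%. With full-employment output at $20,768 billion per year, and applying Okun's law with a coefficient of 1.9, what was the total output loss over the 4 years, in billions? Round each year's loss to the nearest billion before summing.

Year 2017: gap = -1.9 × (5.91 - 4.96) = -1.805%, loss ≈ 20768 × 1.805/100 ≈ 375.
Year 2018: gap = -1.9 × (9.84 - 4.96) = -9.272%, loss ≈ 20768 × 9.272/100 ≈ 1926.
Year 2019: gap = -1.9 × (8.68 - 4.96) = -7.068%, loss ≈ 20768 × 7.068/100 ≈ 1468.
Year 2020: gap = -1.9 × (6.36 - 4.96) = -2.66%, loss ≈ 20768 × 2.66/100 ≈ 552.
Total lost output = 375 + 1926 + 1468 + 552 = 4321 billion.

$4,321 billion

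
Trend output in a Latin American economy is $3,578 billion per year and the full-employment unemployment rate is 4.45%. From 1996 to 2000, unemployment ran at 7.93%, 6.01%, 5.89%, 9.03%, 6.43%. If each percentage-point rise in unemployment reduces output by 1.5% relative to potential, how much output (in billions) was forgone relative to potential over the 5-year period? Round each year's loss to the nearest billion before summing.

$700 billion

Year 1996: gap = -1.5 × (7.93 - 4.45) = -5.22%, loss ≈ 3578 × 5.22/100 ≈ 187.
Year 1997: gap = -1.5 × (6.01 - 4.45) = -2.34%, loss ≈ 3578 × 2.34/100 ≈ 84.
Year 1998: gap = -1.5 × (5.89 - 4.45) = -2.16%, loss ≈ 3578 × 2.16/100 ≈ 77.
Year 1999: gap = -1.5 × (9.03 - 4.45) = -6.87%, loss ≈ 3578 × 6.87/100 ≈ 246.
Year 2000: gap = -1.5 × (6.43 - 4.45) = -2.97%, loss ≈ 3578 × 2.97/100 ≈ 106.
Total lost output = 187 + 84 + 77 + 246 + 106 = 700 billion.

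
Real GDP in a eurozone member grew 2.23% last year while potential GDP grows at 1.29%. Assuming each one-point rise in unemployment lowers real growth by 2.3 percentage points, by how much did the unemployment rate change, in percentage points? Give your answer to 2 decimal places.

-0.41 percentage points

Growth-rate Okun's law: g_Y = g_Y* - β × Δu, so Δu = (g_Y* - g_Y)/β.
Δu = (1.29 - 2.23)/2.3 = -0.94/2.3 = -0.41 percentage points.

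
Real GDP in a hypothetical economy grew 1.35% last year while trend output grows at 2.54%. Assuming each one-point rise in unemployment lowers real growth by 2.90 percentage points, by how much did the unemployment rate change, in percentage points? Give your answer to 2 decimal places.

0.41 percentage points

Growth-rate Okun's law: g_Y = g_Y* - β × Δu, so Δu = (g_Y* - g_Y)/β.
Δu = (2.54 - 1.35)/2.90 = 1.19/2.90 = 0.41 percentage points.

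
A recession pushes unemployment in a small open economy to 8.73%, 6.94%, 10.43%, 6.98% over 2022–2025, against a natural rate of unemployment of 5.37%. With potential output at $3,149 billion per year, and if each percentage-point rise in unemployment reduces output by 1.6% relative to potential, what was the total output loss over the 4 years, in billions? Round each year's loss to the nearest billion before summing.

Year 2022: gap = -1.6 × (8.73 - 5.37) = -5.376%, loss ≈ 3149 × 5.376/100 ≈ 169.
Year 2023: gap = -1.6 × (6.94 - 5.37) = -2.512%, loss ≈ 3149 × 2.512/100 ≈ 79.
Year 2024: gap = -1.6 × (10.43 - 5.37) = -8.096%, loss ≈ 3149 × 8.096/100 ≈ 255.
Year 2025: gap = -1.6 × (6.98 - 5.37) = -2.576%, loss ≈ 3149 × 2.576/100 ≈ 81.
Total lost output = 169 + 79 + 255 + 81 = 584 billion.

$584 billion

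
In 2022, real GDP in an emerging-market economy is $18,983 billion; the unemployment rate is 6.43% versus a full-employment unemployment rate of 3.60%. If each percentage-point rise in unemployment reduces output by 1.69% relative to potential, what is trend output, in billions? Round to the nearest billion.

$19,937 billion

Unemployment gap = 6.43 - 3.6 = 2.83 points, so output gap = -1.69 × 2.83 = -4.7827%.
Since Y = Y* × (1 + gap/100), Y* = 18983/0.952173 ≈ 19937 billion.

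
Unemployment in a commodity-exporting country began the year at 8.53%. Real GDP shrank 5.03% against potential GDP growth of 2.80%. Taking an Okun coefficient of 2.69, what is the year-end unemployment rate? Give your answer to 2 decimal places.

11.44%

Growth-rate Okun's law: g_Y = g_Y* - β × Δu, so Δu = (g_Y* - g_Y)/β.
Δu = (2.8 + 5.03)/2.69 = 7.83/2.69 = 2.91 percentage points.
Year-end unemployment = 8.53 + 2.91 = 11.44%.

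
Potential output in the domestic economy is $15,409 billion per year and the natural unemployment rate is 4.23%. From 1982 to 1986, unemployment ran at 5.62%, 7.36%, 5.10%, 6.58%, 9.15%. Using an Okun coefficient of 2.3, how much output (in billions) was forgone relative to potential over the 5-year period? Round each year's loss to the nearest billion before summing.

Year 1982: gap = -2.3 × (5.62 - 4.23) = -3.197%, loss ≈ 15409 × 3.197/100 ≈ 493.
Year 1983: gap = -2.3 × (7.36 - 4.23) = -7.199%, loss ≈ 15409 × 7.199/100 ≈ 1109.
Year 1984: gap = -2.3 × (5.1 - 4.23) = -2.001%, loss ≈ 15409 × 2.001/100 ≈ 308.
Year 1985: gap = -2.3 × (6.58 - 4.23) = -5.405%, loss ≈ 15409 × 5.405/100 ≈ 833.
Year 1986: gap = -2.3 × (9.15 - 4.23) = -11.316%, loss ≈ 15409 × 11.316/100 ≈ 1744.
Total lost output = 493 + 1109 + 308 + 833 + 1744 = 4487 billion.

$4,487 billion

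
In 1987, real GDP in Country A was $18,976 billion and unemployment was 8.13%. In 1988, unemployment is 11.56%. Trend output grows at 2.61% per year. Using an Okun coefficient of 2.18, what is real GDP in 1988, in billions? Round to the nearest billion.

$18,052 billion

Δu = 11.56 - 8.13 = 3.43 points.
Okun's law (growth form): g_Y = g_Y* - β × Δu = 2.61 - 2.18 × (3.43) = 2.61 - 7.4774 = -4.8674%.
Real GDP in the next year = 18976 × (1 - 4.8674/100) = 18976 × 0.951326 ≈ 18052 billion.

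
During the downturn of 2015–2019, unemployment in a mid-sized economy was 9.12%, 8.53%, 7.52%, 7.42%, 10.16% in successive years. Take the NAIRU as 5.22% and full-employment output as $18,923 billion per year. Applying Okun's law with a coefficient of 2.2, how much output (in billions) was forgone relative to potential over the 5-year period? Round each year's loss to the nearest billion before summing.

Year 2015: gap = -2.2 × (9.12 - 5.22) = -8.58%, loss ≈ 18923 × 8.58/100 ≈ 1624.
Year 2016: gap = -2.2 × (8.53 - 5.22) = -7.282%, loss ≈ 18923 × 7.282/100 ≈ 1378.
Year 2017: gap = -2.2 × (7.52 - 5.22) = -5.06%, loss ≈ 18923 × 5.06/100 ≈ 958.
Year 2018: gap = -2.2 × (7.42 - 5.22) = -4.84%, loss ≈ 18923 × 4.84/100 ≈ 916.
Year 2019: gap = -2.2 × (10.16 - 5.22) = -10.868%, loss ≈ 18923 × 10.868/100 ≈ 2057.
Total lost output = 1624 + 1378 + 958 + 916 + 2057 = 6933 billion.

$6,933 billion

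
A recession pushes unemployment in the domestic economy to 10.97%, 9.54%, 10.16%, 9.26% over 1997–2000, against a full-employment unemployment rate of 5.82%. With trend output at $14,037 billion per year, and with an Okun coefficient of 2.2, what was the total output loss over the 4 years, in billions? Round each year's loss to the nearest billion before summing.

$5,141 billion

Year 1997: gap = -2.2 × (10.97 - 5.82) = -11.33%, loss ≈ 14037 × 11.33/100 ≈ 1590.
Year 1998: gap = -2.2 × (9.54 - 5.82) = -8.184%, loss ≈ 14037 × 8.184/100 ≈ 1149.
Year 1999: gap = -2.2 × (10.16 - 5.82) = -9.548%, loss ≈ 14037 × 9.548/100 ≈ 1340.
Year 2000: gap = -2.2 × (9.26 - 5.82) = -7.568%, loss ≈ 14037 × 7.568/100 ≈ 1062.
Total lost output = 1590 + 1149 + 1340 + 1062 = 5141 billion.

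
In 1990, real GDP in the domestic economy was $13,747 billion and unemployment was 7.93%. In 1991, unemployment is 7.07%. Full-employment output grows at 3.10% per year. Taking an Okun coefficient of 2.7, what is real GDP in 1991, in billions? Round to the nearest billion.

Δu = 7.07 - 7.93 = -0.86 points.
Okun's law (growth form): g_Y = g_Y* - β × Δu = 3.10 - 2.7 × (-0.86) = 3.1 + 2.322 = 5.422%.
Real GDP in the next year = 13747 × (1 + 5.422/100) = 13747 × 1.05422 ≈ 14492 billion.

$14,492 billion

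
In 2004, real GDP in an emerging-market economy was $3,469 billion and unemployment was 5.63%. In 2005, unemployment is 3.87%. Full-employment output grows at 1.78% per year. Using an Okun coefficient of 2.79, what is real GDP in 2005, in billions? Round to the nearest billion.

Δu = 3.87 - 5.63 = -1.76 points.
Okun's law (growth form): g_Y = g_Y* - β × Δu = 1.78 - 2.79 × (-1.76) = 1.78 + 4.9104 = 6.6904%.
Real GDP in the next year = 3469 × (1 + 6.6904/100) = 3469 × 1.066904 ≈ 3701 billion.

$3,701 billion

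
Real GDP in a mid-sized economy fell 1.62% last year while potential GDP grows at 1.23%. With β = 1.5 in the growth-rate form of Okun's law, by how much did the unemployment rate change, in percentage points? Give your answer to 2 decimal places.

1.90 percentage points

Growth-rate Okun's law: g_Y = g_Y* - β × Δu, so Δu = (g_Y* - g_Y)/β.
Δu = (1.23 + 1.62)/1.5 = 2.85/1.5 = 1.90 percentage points.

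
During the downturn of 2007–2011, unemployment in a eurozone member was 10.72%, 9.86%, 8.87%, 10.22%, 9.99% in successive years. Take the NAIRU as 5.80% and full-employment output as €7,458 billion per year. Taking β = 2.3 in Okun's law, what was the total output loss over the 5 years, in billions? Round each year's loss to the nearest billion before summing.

Year 2007: gap = -2.3 × (10.72 - 5.8) = -11.316%, loss ≈ 7458 × 11.316/100 ≈ 844.
Year 2008: gap = -2.3 × (9.86 - 5.8) = -9.338%, loss ≈ 7458 × 9.338/100 ≈ 696.
Year 2009: gap = -2.3 × (8.87 - 5.8) = -7.061%, loss ≈ 7458 × 7.061/100 ≈ 527.
Year 2010: gap = -2.3 × (10.22 - 5.8) = -10.166%, loss ≈ 7458 × 10.166/100 ≈ 758.
Year 2011: gap = -2.3 × (9.99 - 5.8) = -9.637%, loss ≈ 7458 × 9.637/100 ≈ 719.
Total lost output = 844 + 696 + 527 + 758 + 719 = 3544 billion.

€3,544 billion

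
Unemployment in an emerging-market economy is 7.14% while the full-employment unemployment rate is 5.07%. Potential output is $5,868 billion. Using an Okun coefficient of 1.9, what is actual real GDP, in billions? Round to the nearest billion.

Unemployment gap = 7.14 - 5.07 = 2.07 points, so the output gap is -1.9 × 2.07 = -3.933%.
Actual GDP = 5868 × (1 - 3.933/100) = 5868 × 0.96067 ≈ 5637 billion.

$5,637 billion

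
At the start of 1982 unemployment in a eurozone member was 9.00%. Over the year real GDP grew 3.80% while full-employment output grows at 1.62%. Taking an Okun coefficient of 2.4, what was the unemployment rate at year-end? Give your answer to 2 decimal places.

Growth-rate Okun's law: g_Y = g_Y* - β × Δu, so Δu = (g_Y* - g_Y)/β.
Δu = (1.62 - 3.8)/2.4 = -2.18/2.4 = -0.91 percentage points.
Year-end unemployment = 9 - 0.91 = 8.09%.

8.09%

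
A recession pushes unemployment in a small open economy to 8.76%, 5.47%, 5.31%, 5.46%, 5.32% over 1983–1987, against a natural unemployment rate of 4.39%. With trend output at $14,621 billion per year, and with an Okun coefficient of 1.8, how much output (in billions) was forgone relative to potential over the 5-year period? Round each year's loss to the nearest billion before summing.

$2,203 billion

Year 1983: gap = -1.8 × (8.76 - 4.39) = -7.866%, loss ≈ 14621 × 7.866/100 ≈ 1150.
Year 1984: gap = -1.8 × (5.47 - 4.39) = -1.944%, loss ≈ 14621 × 1.944/100 ≈ 284.
Year 1985: gap = -1.8 × (5.31 - 4.39) = -1.656%, loss ≈ 14621 × 1.656/100 ≈ 242.
Year 1986: gap = -1.8 × (5.46 - 4.39) = -1.926%, loss ≈ 14621 × 1.926/100 ≈ 282.
Year 1987: gap = -1.8 × (5.32 - 4.39) = -1.674%, loss ≈ 14621 × 1.674/100 ≈ 245.
Total lost output = 1150 + 284 + 242 + 282 + 245 = 2203 billion.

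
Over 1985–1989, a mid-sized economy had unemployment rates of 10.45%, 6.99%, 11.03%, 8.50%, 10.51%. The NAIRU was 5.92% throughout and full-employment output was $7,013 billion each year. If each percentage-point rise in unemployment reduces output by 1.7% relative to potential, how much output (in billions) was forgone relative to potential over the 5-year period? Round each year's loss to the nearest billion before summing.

$2,132 billion

Year 1985: gap = -1.7 × (10.45 - 5.92) = -7.701%, loss ≈ 7013 × 7.701/100 ≈ 540.
Year 1986: gap = -1.7 × (6.99 - 5.92) = -1.819%, loss ≈ 7013 × 1.819/100 ≈ 128.
Year 1987: gap = -1.7 × (11.03 - 5.92) = -8.687%, loss ≈ 7013 × 8.687/100 ≈ 609.
Year 1988: gap = -1.7 × (8.5 - 5.92) = -4.386%, loss ≈ 7013 × 4.386/100 ≈ 308.
Year 1989: gap = -1.7 × (10.51 - 5.92) = -7.803%, loss ≈ 7013 × 7.803/100 ≈ 547.
Total lost output = 540 + 128 + 609 + 308 + 547 = 2132 billion.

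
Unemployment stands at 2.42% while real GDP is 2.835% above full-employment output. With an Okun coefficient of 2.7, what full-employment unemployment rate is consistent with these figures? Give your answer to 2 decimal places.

From Okun's law, u - u* = -(output gap)/β = -(2.835)/2.7 = -1.05 points.
So u* = 2.42 + 1.05 = 3.47%.

3.47%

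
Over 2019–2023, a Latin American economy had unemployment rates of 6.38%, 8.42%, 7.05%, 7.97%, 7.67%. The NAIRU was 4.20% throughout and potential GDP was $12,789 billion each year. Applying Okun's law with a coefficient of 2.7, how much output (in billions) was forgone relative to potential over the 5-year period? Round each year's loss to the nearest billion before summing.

Year 2019: gap = -2.7 × (6.38 - 4.2) = -5.886%, loss ≈ 12789 × 5.886/100 ≈ 753.
Year 2020: gap = -2.7 × (8.42 - 4.2) = -11.394%, loss ≈ 12789 × 11.394/100 ≈ 1457.
Year 2021: gap = -2.7 × (7.05 - 4.2) = -7.695%, loss ≈ 12789 × 7.695/100 ≈ 984.
Year 2022: gap = -2.7 × (7.97 - 4.2) = -10.179%, loss ≈ 12789 × 10.179/100 ≈ 1302.
Year 2023: gap = -2.7 × (7.67 - 4.2) = -9.369%, loss ≈ 12789 × 9.369/100 ≈ 1198.
Total lost output = 753 + 1457 + 984 + 1302 + 1198 = 5694 billion.

$5,694 billion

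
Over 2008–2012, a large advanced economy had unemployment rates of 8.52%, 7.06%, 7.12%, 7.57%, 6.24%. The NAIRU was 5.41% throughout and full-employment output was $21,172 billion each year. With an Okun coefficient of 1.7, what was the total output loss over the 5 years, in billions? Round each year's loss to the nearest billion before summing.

$3,404 billion

Year 2008: gap = -1.7 × (8.52 - 5.41) = -5.287%, loss ≈ 21172 × 5.287/100 ≈ 1119.
Year 2009: gap = -1.7 × (7.06 - 5.41) = -2.805%, loss ≈ 21172 × 2.805/100 ≈ 594.
Year 2010: gap = -1.7 × (7.12 - 5.41) = -2.907%, loss ≈ 21172 × 2.907/100 ≈ 615.
Year 2011: gap = -1.7 × (7.57 - 5.41) = -3.672%, loss ≈ 21172 × 3.672/100 ≈ 777.
Year 2012: gap = -1.7 × (6.24 - 5.41) = -1.411%, loss ≈ 21172 × 1.411/100 ≈ 299.
Total lost output = 1119 + 594 + 615 + 777 + 299 = 3404 billion.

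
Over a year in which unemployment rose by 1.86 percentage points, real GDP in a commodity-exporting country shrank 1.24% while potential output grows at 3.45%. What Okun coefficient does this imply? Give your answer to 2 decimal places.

β ≈ 2.52

Growth form: g_Y = g_Y* - β × Δu, so β = (g_Y* - g_Y)/Δu.
β = (3.45 + 1.24)/1.86 = 4.69/1.86 = 2.52.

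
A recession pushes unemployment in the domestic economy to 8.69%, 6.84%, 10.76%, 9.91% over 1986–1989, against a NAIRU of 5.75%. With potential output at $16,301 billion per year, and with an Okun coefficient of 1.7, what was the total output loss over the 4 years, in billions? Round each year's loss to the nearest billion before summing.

Year 1986: gap = -1.7 × (8.69 - 5.75) = -4.998%, loss ≈ 16301 × 4.998/100 ≈ 815.
Year 1987: gap = -1.7 × (6.84 - 5.75) = -1.853%, loss ≈ 16301 × 1.853/100 ≈ 302.
Year 1988: gap = -1.7 × (10.76 - 5.75) = -8.517%, loss ≈ 16301 × 8.517/100 ≈ 1388.
Year 1989: gap = -1.7 × (9.91 - 5.75) = -7.072%, loss ≈ 16301 × 7.072/100 ≈ 1153.
Total lost output = 815 + 302 + 1388 + 1153 = 3658 billion.

$3,658 billion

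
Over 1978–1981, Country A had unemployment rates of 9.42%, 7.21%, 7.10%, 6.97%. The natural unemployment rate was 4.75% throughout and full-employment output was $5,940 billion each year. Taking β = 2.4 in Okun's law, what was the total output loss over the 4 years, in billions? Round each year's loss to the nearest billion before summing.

$1,668 billion

Year 1978: gap = -2.4 × (9.42 - 4.75) = -11.208%, loss ≈ 5940 × 11.208/100 ≈ 666.
Year 1979: gap = -2.4 × (7.21 - 4.75) = -5.904%, loss ≈ 5940 × 5.904/100 ≈ 351.
Year 1980: gap = -2.4 × (7.1 - 4.75) = -5.64%, loss ≈ 5940 × 5.64/100 ≈ 335.
Year 1981: gap = -2.4 × (6.97 - 4.75) = -5.328%, loss ≈ 5940 × 5.328/100 ≈ 316.
Total lost output = 666 + 351 + 335 + 316 = 1668 billion.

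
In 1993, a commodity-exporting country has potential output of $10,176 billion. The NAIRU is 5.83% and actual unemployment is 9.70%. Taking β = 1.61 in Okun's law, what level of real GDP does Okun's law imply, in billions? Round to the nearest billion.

$9,542 billion

Unemployment gap = 9.7 - 5.83 = 3.87 points, so the output gap is -1.61 × 3.87 = -6.2307%.
Actual GDP = 10176 × (1 - 6.2307/100) = 10176 × 0.937693 ≈ 9542 billion.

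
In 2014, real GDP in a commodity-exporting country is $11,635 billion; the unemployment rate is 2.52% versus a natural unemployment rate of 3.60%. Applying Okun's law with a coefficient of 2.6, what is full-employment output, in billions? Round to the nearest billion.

$11,317 billion

Unemployment gap = 2.52 - 3.6 = -1.08 points, so output gap = -2.6 × (-1.08) = 2.808%.
Since Y = Y* × (1 + gap/100), Y* = 11635/1.02808 ≈ 11317 billion.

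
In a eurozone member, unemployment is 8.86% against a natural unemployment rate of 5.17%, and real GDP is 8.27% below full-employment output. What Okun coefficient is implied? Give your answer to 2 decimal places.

Okun's law: output gap = -β × (u - u*).
-8.27 = -β × (8.86 - 5.17) = -β × 3.69, so β = 8.27/3.69 = 2.24.

β ≈ 2.24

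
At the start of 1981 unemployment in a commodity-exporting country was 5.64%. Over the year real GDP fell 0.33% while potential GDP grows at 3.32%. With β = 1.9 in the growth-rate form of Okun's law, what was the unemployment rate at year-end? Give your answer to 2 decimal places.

Growth-rate Okun's law: g_Y = g_Y* - β × Δu, so Δu = (g_Y* - g_Y)/β.
Δu = (3.32 + 0.33)/1.9 = 3.65/1.9 = 1.92 percentage points.
Year-end unemployment = 5.64 + 1.92 = 7.56%.

7.56%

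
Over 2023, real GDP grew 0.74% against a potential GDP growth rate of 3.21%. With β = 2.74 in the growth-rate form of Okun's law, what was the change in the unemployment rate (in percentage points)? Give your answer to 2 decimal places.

Growth-rate Okun's law: g_Y = g_Y* - β × Δu, so Δu = (g_Y* - g_Y)/β.
Δu = (3.21 - 0.74)/2.74 = 2.47/2.74 = 0.90 percentage points.

0.90 percentage points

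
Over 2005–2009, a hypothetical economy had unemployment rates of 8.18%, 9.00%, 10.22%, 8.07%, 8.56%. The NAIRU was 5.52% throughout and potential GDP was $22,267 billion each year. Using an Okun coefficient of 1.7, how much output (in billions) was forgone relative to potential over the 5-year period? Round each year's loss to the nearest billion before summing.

$6,219 billion

Year 2005: gap = -1.7 × (8.18 - 5.52) = -4.522%, loss ≈ 22267 × 4.522/100 ≈ 1007.
Year 2006: gap = -1.7 × (9 - 5.52) = -5.916%, loss ≈ 22267 × 5.916/100 ≈ 1317.
Year 2007: gap = -1.7 × (10.22 - 5.52) = -7.99%, loss ≈ 22267 × 7.99/100 ≈ 1779.
Year 2008: gap = -1.7 × (8.07 - 5.52) = -4.335%, loss ≈ 22267 × 4.335/100 ≈ 965.
Year 2009: gap = -1.7 × (8.56 - 5.52) = -5.168%, loss ≈ 22267 × 5.168/100 ≈ 1151.
Total lost output = 1007 + 1317 + 1779 + 965 + 1151 = 6219 billion.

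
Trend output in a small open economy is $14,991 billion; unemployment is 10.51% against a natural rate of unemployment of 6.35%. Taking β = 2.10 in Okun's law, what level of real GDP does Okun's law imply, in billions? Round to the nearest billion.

$13,681 billion

Unemployment gap = 10.51 - 6.35 = 4.16 points, so the output gap is -2.1 × 4.16 = -8.736%.
Actual GDP = 14991 × (1 - 8.736/100) = 14991 × 0.91264 ≈ 13681 billion.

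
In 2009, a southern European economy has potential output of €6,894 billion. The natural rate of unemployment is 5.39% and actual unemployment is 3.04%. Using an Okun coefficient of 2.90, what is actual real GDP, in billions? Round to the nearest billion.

€7,364 billion

Unemployment gap = 3.04 - 5.39 = -2.35 points, so the output gap is -2.9 × (-2.35) = 6.815%.
Actual GDP = 6894 × (1 + 6.815/100) = 6894 × 1.06815 ≈ 7364 billion.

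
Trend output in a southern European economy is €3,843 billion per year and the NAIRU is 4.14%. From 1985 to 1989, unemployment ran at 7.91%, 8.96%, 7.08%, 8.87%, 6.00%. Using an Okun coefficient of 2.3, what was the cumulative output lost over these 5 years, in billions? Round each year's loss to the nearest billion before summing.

€1,601 billion

Year 1985: gap = -2.3 × (7.91 - 4.14) = -8.671%, loss ≈ 3843 × 8.671/100 ≈ 333.
Year 1986: gap = -2.3 × (8.96 - 4.14) = -11.086%, loss ≈ 3843 × 11.086/100 ≈ 426.
Year 1987: gap = -2.3 × (7.08 - 4.14) = -6.762%, loss ≈ 3843 × 6.762/100 ≈ 260.
Year 1988: gap = -2.3 × (8.87 - 4.14) = -10.879%, loss ≈ 3843 × 10.879/100 ≈ 418.
Year 1989: gap = -2.3 × (6 - 4.14) = -4.278%, loss ≈ 3843 × 4.278/100 ≈ 164.
Total lost output = 333 + 426 + 260 + 418 + 164 = 1601 billion.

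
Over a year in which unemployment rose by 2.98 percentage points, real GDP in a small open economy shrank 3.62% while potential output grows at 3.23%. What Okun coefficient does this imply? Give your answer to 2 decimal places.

Growth form: g_Y = g_Y* - β × Δu, so β = (g_Y* - g_Y)/Δu.
β = (3.23 + 3.62)/2.98 = 6.85/2.98 = 2.30.

β ≈ 2.30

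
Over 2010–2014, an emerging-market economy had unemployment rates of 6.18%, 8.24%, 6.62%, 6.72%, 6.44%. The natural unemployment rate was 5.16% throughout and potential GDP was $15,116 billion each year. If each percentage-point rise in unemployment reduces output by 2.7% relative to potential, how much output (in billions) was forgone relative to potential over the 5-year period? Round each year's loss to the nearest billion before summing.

Year 2010: gap = -2.7 × (6.18 - 5.16) = -2.754%, loss ≈ 15116 × 2.754/100 ≈ 416.
Year 2011: gap = -2.7 × (8.24 - 5.16) = -8.316%, loss ≈ 15116 × 8.316/100 ≈ 1257.
Year 2012: gap = -2.7 × (6.62 - 5.16) = -3.942%, loss ≈ 15116 × 3.942/100 ≈ 596.
Year 2013: gap = -2.7 × (6.72 - 5.16) = -4.212%, loss ≈ 15116 × 4.212/100 ≈ 637.
Year 2014: gap = -2.7 × (6.44 - 5.16) = -3.456%, loss ≈ 15116 × 3.456/100 ≈ 522.
Total lost output = 416 + 1257 + 596 + 637 + 522 = 3428 billion.

$3,428 billion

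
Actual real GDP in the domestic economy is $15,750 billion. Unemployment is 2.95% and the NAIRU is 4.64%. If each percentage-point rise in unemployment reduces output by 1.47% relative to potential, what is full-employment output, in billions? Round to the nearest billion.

$15,368 billion

Unemployment gap = 2.95 - 4.64 = -1.69 points, so output gap = -1.47 × (-1.69) = 2.4843%.
Since Y = Y* × (1 + gap/100), Y* = 15750/1.024843 ≈ 15368 billion.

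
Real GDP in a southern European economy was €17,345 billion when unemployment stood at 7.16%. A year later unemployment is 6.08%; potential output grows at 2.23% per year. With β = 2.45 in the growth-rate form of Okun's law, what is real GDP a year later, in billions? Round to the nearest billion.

€18,191 billion

Δu = 6.08 - 7.16 = -1.08 points.
Okun's law (growth form): g_Y = g_Y* - β × Δu = 2.23 - 2.45 × (-1.08) = 2.23 + 2.646 = 4.876%.
Real GDP in the next year = 17345 × (1 + 4.876/100) = 17345 × 1.04876 ≈ 18191 billion.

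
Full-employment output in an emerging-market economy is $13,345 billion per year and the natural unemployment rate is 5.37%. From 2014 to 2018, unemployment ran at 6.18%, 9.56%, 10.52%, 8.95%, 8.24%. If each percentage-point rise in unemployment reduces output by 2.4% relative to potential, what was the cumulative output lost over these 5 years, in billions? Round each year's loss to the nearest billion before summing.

$5,316 billion

Year 2014: gap = -2.4 × (6.18 - 5.37) = -1.944%, loss ≈ 13345 × 1.944/100 ≈ 259.
Year 2015: gap = -2.4 × (9.56 - 5.37) = -10.056%, loss ≈ 13345 × 10.056/100 ≈ 1342.
Year 2016: gap = -2.4 × (10.52 - 5.37) = -12.36%, loss ≈ 13345 × 12.36/100 ≈ 1649.
Year 2017: gap = -2.4 × (8.95 - 5.37) = -8.592%, loss ≈ 13345 × 8.592/100 ≈ 1147.
Year 2018: gap = -2.4 × (8.24 - 5.37) = -6.888%, loss ≈ 13345 × 6.888/100 ≈ 919.
Total lost output = 259 + 1342 + 1649 + 1147 + 919 = 5316 billion.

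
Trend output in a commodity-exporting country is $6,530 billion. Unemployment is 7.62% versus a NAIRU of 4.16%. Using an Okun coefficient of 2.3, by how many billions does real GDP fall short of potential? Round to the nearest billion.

Output gap = -2.3 × (7.62 - 4.16) = -2.3 × 3.46 = -7.958%.
Actual GDP ≈ 6530 × 0.92042 ≈ 6010 billion, so the shortfall is 6530 - 6010 = 520 billion.

$520 billion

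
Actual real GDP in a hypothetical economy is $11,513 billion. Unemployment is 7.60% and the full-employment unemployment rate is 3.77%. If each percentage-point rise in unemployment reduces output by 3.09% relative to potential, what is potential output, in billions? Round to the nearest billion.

Unemployment gap = 7.6 - 3.77 = 3.83 points, so output gap = -3.09 × 3.83 = -11.8347%.
Since Y = Y* × (1 + gap/100), Y* = 11513/0.881653 ≈ 13058 billion.

$13,058 billion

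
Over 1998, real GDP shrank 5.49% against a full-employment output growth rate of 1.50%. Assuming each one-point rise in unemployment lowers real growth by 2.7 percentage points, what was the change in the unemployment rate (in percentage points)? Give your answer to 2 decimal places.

2.59 percentage points

Growth-rate Okun's law: g_Y = g_Y* - β × Δu, so Δu = (g_Y* - g_Y)/β.
Δu = (1.5 + 5.49)/2.7 = 6.99/2.7 = 2.59 percentage points.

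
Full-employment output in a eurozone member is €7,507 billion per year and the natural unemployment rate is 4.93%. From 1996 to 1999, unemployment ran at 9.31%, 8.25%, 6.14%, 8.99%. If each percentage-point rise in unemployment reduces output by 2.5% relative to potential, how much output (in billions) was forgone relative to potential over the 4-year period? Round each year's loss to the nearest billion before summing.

€2,434 billion

Year 1996: gap = -2.5 × (9.31 - 4.93) = -10.95%, loss ≈ 7507 × 10.95/100 ≈ 822.
Year 1997: gap = -2.5 × (8.25 - 4.93) = -8.3%, loss ≈ 7507 × 8.3/100 ≈ 623.
Year 1998: gap = -2.5 × (6.14 - 4.93) = -3.025%, loss ≈ 7507 × 3.025/100 ≈ 227.
Year 1999: gap = -2.5 × (8.99 - 4.93) = -10.15%, loss ≈ 7507 × 10.15/100 ≈ 762.
Total lost output = 822 + 623 + 227 + 762 = 2434 billion.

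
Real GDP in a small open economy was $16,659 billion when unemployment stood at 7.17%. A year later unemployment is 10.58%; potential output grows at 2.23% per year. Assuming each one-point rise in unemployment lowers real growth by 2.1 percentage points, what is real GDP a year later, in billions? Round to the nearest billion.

$15,838 billion

Δu = 10.58 - 7.17 = 3.41 points.
Okun's law (growth form): g_Y = g_Y* - β × Δu = 2.23 - 2.1 × (3.41) = 2.23 - 7.161 = -4.931%.
Real GDP in the next year = 16659 × (1 - 4.931/100) = 16659 × 0.95069 ≈ 15838 billion.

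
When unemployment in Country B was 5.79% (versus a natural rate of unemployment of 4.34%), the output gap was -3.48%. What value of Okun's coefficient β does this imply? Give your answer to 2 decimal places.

Okun's law: output gap = -β × (u - u*).
-3.48 = -β × (5.79 - 4.34) = -β × 1.45, so β = 3.48/1.45 = 2.40.

β ≈ 2.40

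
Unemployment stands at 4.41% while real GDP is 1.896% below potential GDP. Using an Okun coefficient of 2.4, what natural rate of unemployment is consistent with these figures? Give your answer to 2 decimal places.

3.62%

From Okun's law, u - u* = -(output gap)/β = -(-1.896)/2.4 = 0.79 points.
So u* = 4.41 - 0.79 = 3.62%.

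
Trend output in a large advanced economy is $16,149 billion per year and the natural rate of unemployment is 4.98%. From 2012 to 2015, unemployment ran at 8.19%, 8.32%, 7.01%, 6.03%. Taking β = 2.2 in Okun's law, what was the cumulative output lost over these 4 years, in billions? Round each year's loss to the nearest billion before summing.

$3,421 billion

Year 2012: gap = -2.2 × (8.19 - 4.98) = -7.062%, loss ≈ 16149 × 7.062/100 ≈ 1140.
Year 2013: gap = -2.2 × (8.32 - 4.98) = -7.348%, loss ≈ 16149 × 7.348/100 ≈ 1187.
Year 2014: gap = -2.2 × (7.01 - 4.98) = -4.466%, loss ≈ 16149 × 4.466/100 ≈ 721.
Year 2015: gap = -2.2 × (6.03 - 4.98) = -2.31%, loss ≈ 16149 × 2.31/100 ≈ 373.
Total lost output = 1140 + 1187 + 721 + 373 = 3421 billion.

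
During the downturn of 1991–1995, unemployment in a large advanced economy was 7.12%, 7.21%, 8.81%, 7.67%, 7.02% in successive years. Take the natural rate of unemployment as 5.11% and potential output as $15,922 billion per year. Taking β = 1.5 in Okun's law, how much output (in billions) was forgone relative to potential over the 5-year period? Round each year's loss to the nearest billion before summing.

Year 1991: gap = -1.5 × (7.12 - 5.11) = -3.015%, loss ≈ 15922 × 3.015/100 ≈ 480.
Year 1992: gap = -1.5 × (7.21 - 5.11) = -3.15%, loss ≈ 15922 × 3.15/100 ≈ 502.
Year 1993: gap = -1.5 × (8.81 - 5.11) = -5.55%, loss ≈ 15922 × 5.55/100 ≈ 884.
Year 1994: gap = -1.5 × (7.67 - 5.11) = -3.84%, loss ≈ 15922 × 3.84/100 ≈ 611.
Year 1995: gap = -1.5 × (7.02 - 5.11) = -2.865%, loss ≈ 15922 × 2.865/100 ≈ 456.
Total lost output = 480 + 502 + 884 + 611 + 456 = 2933 billion.

$2,933 billion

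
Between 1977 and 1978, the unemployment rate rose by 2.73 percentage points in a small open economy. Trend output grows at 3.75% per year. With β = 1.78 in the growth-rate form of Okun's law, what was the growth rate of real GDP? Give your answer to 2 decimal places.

Growth-rate Okun's law: g_Y = g_Y* - β × Δu.
g_Y = 3.75 - 1.78 × (2.73) = 3.75 - 4.8594 = -1.1094%, i.e. -1.11% to 2 d.p.

-1.11%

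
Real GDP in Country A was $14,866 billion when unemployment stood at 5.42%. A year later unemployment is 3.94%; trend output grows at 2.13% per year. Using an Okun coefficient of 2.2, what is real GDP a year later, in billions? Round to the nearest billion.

Δu = 3.94 - 5.42 = -1.48 points.
Okun's law (growth form): g_Y = g_Y* - β × Δu = 2.13 - 2.2 × (-1.48) = 2.13 + 3.256 = 5.386%.
Real GDP in the next year = 14866 × (1 + 5.386/100) = 14866 × 1.05386 ≈ 15667 billion.

$15,667 billion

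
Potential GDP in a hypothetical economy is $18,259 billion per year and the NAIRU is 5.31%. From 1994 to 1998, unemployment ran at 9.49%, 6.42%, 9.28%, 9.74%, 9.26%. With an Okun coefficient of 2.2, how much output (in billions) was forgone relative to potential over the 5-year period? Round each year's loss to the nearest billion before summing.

Year 1994: gap = -2.2 × (9.49 - 5.31) = -9.196%, loss ≈ 18259 × 9.196/100 ≈ 1679.
Year 1995: gap = -2.2 × (6.42 - 5.31) = -2.442%, loss ≈ 18259 × 2.442/100 ≈ 446.
Year 1996: gap = -2.2 × (9.28 - 5.31) = -8.734%, loss ≈ 18259 × 8.734/100 ≈ 1595.
Year 1997: gap = -2.2 × (9.74 - 5.31) = -9.746%, loss ≈ 18259 × 9.746/100 ≈ 1780.
Year 1998: gap = -2.2 × (9.26 - 5.31) = -8.69%, loss ≈ 18259 × 8.69/100 ≈ 1587.
Total lost output = 1679 + 446 + 1595 + 1780 + 1587 = 7087 billion.

$7,087 billion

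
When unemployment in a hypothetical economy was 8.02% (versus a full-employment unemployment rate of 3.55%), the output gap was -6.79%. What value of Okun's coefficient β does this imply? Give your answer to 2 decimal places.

Okun's law: output gap = -β × (u - u*).
-6.79 = -β × (8.02 - 3.55) = -β × 4.47, so β = 6.79/4.47 = 1.52.

β ≈ 1.52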